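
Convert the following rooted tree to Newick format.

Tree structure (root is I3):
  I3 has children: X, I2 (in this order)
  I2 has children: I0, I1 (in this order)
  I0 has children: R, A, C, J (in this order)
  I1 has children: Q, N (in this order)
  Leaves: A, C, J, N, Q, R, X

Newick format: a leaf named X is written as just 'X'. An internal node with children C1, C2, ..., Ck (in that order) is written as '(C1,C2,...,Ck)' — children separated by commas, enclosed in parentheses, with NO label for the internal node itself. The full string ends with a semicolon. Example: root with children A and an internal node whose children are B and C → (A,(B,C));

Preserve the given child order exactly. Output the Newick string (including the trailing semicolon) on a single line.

Answer: (X,((R,A,C,J),(Q,N)));

Derivation:
internal I3 with children ['X', 'I2']
  leaf 'X' → 'X'
  internal I2 with children ['I0', 'I1']
    internal I0 with children ['R', 'A', 'C', 'J']
      leaf 'R' → 'R'
      leaf 'A' → 'A'
      leaf 'C' → 'C'
      leaf 'J' → 'J'
    → '(R,A,C,J)'
    internal I1 with children ['Q', 'N']
      leaf 'Q' → 'Q'
      leaf 'N' → 'N'
    → '(Q,N)'
  → '((R,A,C,J),(Q,N))'
→ '(X,((R,A,C,J),(Q,N)))'
Final: (X,((R,A,C,J),(Q,N)));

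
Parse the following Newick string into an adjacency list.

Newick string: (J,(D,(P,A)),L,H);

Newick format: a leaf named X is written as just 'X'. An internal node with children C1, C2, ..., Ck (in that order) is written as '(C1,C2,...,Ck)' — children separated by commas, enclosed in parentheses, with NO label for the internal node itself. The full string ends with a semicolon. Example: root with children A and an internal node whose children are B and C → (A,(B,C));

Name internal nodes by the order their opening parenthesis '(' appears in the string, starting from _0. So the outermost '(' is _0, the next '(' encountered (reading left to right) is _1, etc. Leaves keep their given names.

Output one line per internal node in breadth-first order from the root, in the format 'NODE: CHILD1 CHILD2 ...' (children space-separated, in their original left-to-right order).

Answer: _0: J _1 L H
_1: D _2
_2: P A

Derivation:
Input: (J,(D,(P,A)),L,H);
Scanning left-to-right, naming '(' by encounter order:
  pos 0: '(' -> open internal node _0 (depth 1)
  pos 3: '(' -> open internal node _1 (depth 2)
  pos 6: '(' -> open internal node _2 (depth 3)
  pos 10: ')' -> close internal node _2 (now at depth 2)
  pos 11: ')' -> close internal node _1 (now at depth 1)
  pos 16: ')' -> close internal node _0 (now at depth 0)
Total internal nodes: 3
BFS adjacency from root:
  _0: J _1 L H
  _1: D _2
  _2: P A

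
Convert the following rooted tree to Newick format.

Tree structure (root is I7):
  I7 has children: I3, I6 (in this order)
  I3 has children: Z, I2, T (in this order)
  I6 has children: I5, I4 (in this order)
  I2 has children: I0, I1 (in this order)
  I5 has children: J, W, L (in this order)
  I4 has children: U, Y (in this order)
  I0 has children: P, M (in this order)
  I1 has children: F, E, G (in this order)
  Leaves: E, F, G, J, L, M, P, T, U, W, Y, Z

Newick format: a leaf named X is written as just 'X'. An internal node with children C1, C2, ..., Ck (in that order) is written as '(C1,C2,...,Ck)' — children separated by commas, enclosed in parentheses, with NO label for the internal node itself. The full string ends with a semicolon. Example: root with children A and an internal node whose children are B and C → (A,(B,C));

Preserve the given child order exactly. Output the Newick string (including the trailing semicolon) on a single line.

internal I7 with children ['I3', 'I6']
  internal I3 with children ['Z', 'I2', 'T']
    leaf 'Z' → 'Z'
    internal I2 with children ['I0', 'I1']
      internal I0 with children ['P', 'M']
        leaf 'P' → 'P'
        leaf 'M' → 'M'
      → '(P,M)'
      internal I1 with children ['F', 'E', 'G']
        leaf 'F' → 'F'
        leaf 'E' → 'E'
        leaf 'G' → 'G'
      → '(F,E,G)'
    → '((P,M),(F,E,G))'
    leaf 'T' → 'T'
  → '(Z,((P,M),(F,E,G)),T)'
  internal I6 with children ['I5', 'I4']
    internal I5 with children ['J', 'W', 'L']
      leaf 'J' → 'J'
      leaf 'W' → 'W'
      leaf 'L' → 'L'
    → '(J,W,L)'
    internal I4 with children ['U', 'Y']
      leaf 'U' → 'U'
      leaf 'Y' → 'Y'
    → '(U,Y)'
  → '((J,W,L),(U,Y))'
→ '((Z,((P,M),(F,E,G)),T),((J,W,L),(U,Y)))'
Final: ((Z,((P,M),(F,E,G)),T),((J,W,L),(U,Y)));

Answer: ((Z,((P,M),(F,E,G)),T),((J,W,L),(U,Y)));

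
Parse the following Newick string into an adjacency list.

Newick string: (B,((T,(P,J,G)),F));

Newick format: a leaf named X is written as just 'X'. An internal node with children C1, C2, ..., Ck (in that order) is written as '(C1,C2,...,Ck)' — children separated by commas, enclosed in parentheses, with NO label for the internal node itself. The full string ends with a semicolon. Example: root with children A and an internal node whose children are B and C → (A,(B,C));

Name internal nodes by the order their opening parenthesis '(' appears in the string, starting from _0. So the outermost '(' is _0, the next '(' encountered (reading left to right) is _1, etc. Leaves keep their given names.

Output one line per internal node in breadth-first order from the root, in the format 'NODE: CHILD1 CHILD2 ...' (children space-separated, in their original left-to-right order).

Answer: _0: B _1
_1: _2 F
_2: T _3
_3: P J G

Derivation:
Input: (B,((T,(P,J,G)),F));
Scanning left-to-right, naming '(' by encounter order:
  pos 0: '(' -> open internal node _0 (depth 1)
  pos 3: '(' -> open internal node _1 (depth 2)
  pos 4: '(' -> open internal node _2 (depth 3)
  pos 7: '(' -> open internal node _3 (depth 4)
  pos 13: ')' -> close internal node _3 (now at depth 3)
  pos 14: ')' -> close internal node _2 (now at depth 2)
  pos 17: ')' -> close internal node _1 (now at depth 1)
  pos 18: ')' -> close internal node _0 (now at depth 0)
Total internal nodes: 4
BFS adjacency from root:
  _0: B _1
  _1: _2 F
  _2: T _3
  _3: P J G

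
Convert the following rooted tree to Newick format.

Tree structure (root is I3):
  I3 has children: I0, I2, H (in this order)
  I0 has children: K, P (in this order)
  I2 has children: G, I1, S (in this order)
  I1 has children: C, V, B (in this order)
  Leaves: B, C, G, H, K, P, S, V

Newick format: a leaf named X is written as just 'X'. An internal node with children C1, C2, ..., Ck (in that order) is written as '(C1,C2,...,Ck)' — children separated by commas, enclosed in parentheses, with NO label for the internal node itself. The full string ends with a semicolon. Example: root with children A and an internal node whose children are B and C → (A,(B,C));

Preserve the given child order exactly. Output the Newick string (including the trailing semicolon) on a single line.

Answer: ((K,P),(G,(C,V,B),S),H);

Derivation:
internal I3 with children ['I0', 'I2', 'H']
  internal I0 with children ['K', 'P']
    leaf 'K' → 'K'
    leaf 'P' → 'P'
  → '(K,P)'
  internal I2 with children ['G', 'I1', 'S']
    leaf 'G' → 'G'
    internal I1 with children ['C', 'V', 'B']
      leaf 'C' → 'C'
      leaf 'V' → 'V'
      leaf 'B' → 'B'
    → '(C,V,B)'
    leaf 'S' → 'S'
  → '(G,(C,V,B),S)'
  leaf 'H' → 'H'
→ '((K,P),(G,(C,V,B),S),H)'
Final: ((K,P),(G,(C,V,B),S),H);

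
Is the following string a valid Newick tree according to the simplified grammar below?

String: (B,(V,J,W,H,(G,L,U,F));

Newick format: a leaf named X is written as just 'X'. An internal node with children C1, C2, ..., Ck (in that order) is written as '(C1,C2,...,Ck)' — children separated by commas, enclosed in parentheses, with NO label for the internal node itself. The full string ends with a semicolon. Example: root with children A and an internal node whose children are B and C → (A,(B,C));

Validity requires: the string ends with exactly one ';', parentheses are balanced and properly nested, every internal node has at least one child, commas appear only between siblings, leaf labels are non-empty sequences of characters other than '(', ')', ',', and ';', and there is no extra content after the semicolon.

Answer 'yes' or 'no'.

Answer: no

Derivation:
Input: (B,(V,J,W,H,(G,L,U,F));
Paren balance: 3 '(' vs 2 ')' MISMATCH
Ends with single ';': True
Full parse: FAILS (expected , or ) at pos 22)
Valid: False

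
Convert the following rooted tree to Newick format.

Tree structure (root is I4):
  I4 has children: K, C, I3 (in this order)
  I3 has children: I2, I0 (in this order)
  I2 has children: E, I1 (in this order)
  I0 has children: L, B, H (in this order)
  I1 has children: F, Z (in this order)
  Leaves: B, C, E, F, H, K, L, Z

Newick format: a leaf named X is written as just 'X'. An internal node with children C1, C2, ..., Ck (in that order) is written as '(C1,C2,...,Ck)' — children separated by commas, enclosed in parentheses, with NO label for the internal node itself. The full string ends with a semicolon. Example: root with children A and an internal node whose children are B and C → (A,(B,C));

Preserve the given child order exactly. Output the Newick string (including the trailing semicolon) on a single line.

internal I4 with children ['K', 'C', 'I3']
  leaf 'K' → 'K'
  leaf 'C' → 'C'
  internal I3 with children ['I2', 'I0']
    internal I2 with children ['E', 'I1']
      leaf 'E' → 'E'
      internal I1 with children ['F', 'Z']
        leaf 'F' → 'F'
        leaf 'Z' → 'Z'
      → '(F,Z)'
    → '(E,(F,Z))'
    internal I0 with children ['L', 'B', 'H']
      leaf 'L' → 'L'
      leaf 'B' → 'B'
      leaf 'H' → 'H'
    → '(L,B,H)'
  → '((E,(F,Z)),(L,B,H))'
→ '(K,C,((E,(F,Z)),(L,B,H)))'
Final: (K,C,((E,(F,Z)),(L,B,H)));

Answer: (K,C,((E,(F,Z)),(L,B,H)));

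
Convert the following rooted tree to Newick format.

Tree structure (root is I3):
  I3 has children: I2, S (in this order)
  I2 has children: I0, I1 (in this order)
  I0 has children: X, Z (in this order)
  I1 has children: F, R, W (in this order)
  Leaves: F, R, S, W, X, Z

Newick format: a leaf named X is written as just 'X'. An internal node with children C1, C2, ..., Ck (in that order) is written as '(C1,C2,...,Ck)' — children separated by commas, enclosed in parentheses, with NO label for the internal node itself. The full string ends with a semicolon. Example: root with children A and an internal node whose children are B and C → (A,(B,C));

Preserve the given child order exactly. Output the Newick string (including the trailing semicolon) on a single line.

internal I3 with children ['I2', 'S']
  internal I2 with children ['I0', 'I1']
    internal I0 with children ['X', 'Z']
      leaf 'X' → 'X'
      leaf 'Z' → 'Z'
    → '(X,Z)'
    internal I1 with children ['F', 'R', 'W']
      leaf 'F' → 'F'
      leaf 'R' → 'R'
      leaf 'W' → 'W'
    → '(F,R,W)'
  → '((X,Z),(F,R,W))'
  leaf 'S' → 'S'
→ '(((X,Z),(F,R,W)),S)'
Final: (((X,Z),(F,R,W)),S);

Answer: (((X,Z),(F,R,W)),S);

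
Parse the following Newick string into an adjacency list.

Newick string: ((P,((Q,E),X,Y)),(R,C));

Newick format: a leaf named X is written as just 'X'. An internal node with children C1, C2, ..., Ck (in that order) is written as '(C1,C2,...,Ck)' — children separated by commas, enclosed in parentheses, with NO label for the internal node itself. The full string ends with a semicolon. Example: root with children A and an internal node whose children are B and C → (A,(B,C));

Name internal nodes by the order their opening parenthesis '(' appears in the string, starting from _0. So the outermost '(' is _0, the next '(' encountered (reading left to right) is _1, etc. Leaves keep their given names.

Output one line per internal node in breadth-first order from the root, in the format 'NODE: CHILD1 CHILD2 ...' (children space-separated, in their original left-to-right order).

Input: ((P,((Q,E),X,Y)),(R,C));
Scanning left-to-right, naming '(' by encounter order:
  pos 0: '(' -> open internal node _0 (depth 1)
  pos 1: '(' -> open internal node _1 (depth 2)
  pos 4: '(' -> open internal node _2 (depth 3)
  pos 5: '(' -> open internal node _3 (depth 4)
  pos 9: ')' -> close internal node _3 (now at depth 3)
  pos 14: ')' -> close internal node _2 (now at depth 2)
  pos 15: ')' -> close internal node _1 (now at depth 1)
  pos 17: '(' -> open internal node _4 (depth 2)
  pos 21: ')' -> close internal node _4 (now at depth 1)
  pos 22: ')' -> close internal node _0 (now at depth 0)
Total internal nodes: 5
BFS adjacency from root:
  _0: _1 _4
  _1: P _2
  _4: R C
  _2: _3 X Y
  _3: Q E

Answer: _0: _1 _4
_1: P _2
_4: R C
_2: _3 X Y
_3: Q E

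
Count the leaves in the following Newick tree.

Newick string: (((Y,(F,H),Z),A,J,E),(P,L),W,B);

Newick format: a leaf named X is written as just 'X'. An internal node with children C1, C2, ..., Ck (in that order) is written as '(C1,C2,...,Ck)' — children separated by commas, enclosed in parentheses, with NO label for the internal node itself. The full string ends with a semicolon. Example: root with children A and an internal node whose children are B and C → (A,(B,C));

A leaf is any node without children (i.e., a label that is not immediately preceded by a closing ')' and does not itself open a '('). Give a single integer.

Answer: 11

Derivation:
Newick: (((Y,(F,H),Z),A,J,E),(P,L),W,B);
Scan left-to-right; a leaf is any maximal label run not followed by '(':
  pos 3: leaf 'Y' → count = 1
  pos 6: leaf 'F' → count = 2
  pos 8: leaf 'H' → count = 3
  pos 11: leaf 'Z' → count = 4
  pos 14: leaf 'A' → count = 5
  pos 16: leaf 'J' → count = 6
  pos 18: leaf 'E' → count = 7
  pos 22: leaf 'P' → count = 8
  pos 24: leaf 'L' → count = 9
  pos 27: leaf 'W' → count = 10
  pos 29: leaf 'B' → count = 11
Total leaves: 11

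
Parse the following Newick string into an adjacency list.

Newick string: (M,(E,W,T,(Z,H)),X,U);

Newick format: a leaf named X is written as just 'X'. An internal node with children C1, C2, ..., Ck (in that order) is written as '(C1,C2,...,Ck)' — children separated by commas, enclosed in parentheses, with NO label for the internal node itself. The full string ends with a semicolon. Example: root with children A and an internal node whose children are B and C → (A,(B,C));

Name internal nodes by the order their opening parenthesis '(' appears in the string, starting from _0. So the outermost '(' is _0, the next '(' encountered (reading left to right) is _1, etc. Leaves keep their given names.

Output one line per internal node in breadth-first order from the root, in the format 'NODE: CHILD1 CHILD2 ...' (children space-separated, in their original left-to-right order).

Input: (M,(E,W,T,(Z,H)),X,U);
Scanning left-to-right, naming '(' by encounter order:
  pos 0: '(' -> open internal node _0 (depth 1)
  pos 3: '(' -> open internal node _1 (depth 2)
  pos 10: '(' -> open internal node _2 (depth 3)
  pos 14: ')' -> close internal node _2 (now at depth 2)
  pos 15: ')' -> close internal node _1 (now at depth 1)
  pos 20: ')' -> close internal node _0 (now at depth 0)
Total internal nodes: 3
BFS adjacency from root:
  _0: M _1 X U
  _1: E W T _2
  _2: Z H

Answer: _0: M _1 X U
_1: E W T _2
_2: Z H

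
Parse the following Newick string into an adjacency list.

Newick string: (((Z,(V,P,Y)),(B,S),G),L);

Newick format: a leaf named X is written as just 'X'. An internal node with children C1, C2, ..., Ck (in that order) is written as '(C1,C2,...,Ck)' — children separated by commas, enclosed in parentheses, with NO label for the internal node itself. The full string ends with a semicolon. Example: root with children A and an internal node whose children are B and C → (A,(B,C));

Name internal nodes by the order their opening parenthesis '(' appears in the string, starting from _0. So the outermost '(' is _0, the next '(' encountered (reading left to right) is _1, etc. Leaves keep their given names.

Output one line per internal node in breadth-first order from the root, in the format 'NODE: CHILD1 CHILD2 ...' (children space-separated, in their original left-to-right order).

Input: (((Z,(V,P,Y)),(B,S),G),L);
Scanning left-to-right, naming '(' by encounter order:
  pos 0: '(' -> open internal node _0 (depth 1)
  pos 1: '(' -> open internal node _1 (depth 2)
  pos 2: '(' -> open internal node _2 (depth 3)
  pos 5: '(' -> open internal node _3 (depth 4)
  pos 11: ')' -> close internal node _3 (now at depth 3)
  pos 12: ')' -> close internal node _2 (now at depth 2)
  pos 14: '(' -> open internal node _4 (depth 3)
  pos 18: ')' -> close internal node _4 (now at depth 2)
  pos 21: ')' -> close internal node _1 (now at depth 1)
  pos 24: ')' -> close internal node _0 (now at depth 0)
Total internal nodes: 5
BFS adjacency from root:
  _0: _1 L
  _1: _2 _4 G
  _2: Z _3
  _4: B S
  _3: V P Y

Answer: _0: _1 L
_1: _2 _4 G
_2: Z _3
_4: B S
_3: V P Y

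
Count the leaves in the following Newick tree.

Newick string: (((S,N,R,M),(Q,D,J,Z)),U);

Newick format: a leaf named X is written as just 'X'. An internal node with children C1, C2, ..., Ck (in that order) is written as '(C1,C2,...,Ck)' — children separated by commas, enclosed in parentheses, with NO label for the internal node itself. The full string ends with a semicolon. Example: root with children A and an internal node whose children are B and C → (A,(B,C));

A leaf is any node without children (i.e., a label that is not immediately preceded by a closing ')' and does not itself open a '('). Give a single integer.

Answer: 9

Derivation:
Newick: (((S,N,R,M),(Q,D,J,Z)),U);
Scan left-to-right; a leaf is any maximal label run not followed by '(':
  pos 3: leaf 'S' → count = 1
  pos 5: leaf 'N' → count = 2
  pos 7: leaf 'R' → count = 3
  pos 9: leaf 'M' → count = 4
  pos 13: leaf 'Q' → count = 5
  pos 15: leaf 'D' → count = 6
  pos 17: leaf 'J' → count = 7
  pos 19: leaf 'Z' → count = 8
  pos 23: leaf 'U' → count = 9
Total leaves: 9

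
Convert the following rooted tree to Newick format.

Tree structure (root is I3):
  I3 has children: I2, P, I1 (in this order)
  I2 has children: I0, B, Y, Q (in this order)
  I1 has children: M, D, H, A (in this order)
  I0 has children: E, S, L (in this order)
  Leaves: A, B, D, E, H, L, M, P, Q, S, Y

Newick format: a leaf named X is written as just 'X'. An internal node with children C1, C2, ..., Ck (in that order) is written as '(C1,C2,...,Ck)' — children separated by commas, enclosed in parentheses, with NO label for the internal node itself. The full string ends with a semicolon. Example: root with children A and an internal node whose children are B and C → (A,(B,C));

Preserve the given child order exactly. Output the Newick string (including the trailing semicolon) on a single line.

Answer: (((E,S,L),B,Y,Q),P,(M,D,H,A));

Derivation:
internal I3 with children ['I2', 'P', 'I1']
  internal I2 with children ['I0', 'B', 'Y', 'Q']
    internal I0 with children ['E', 'S', 'L']
      leaf 'E' → 'E'
      leaf 'S' → 'S'
      leaf 'L' → 'L'
    → '(E,S,L)'
    leaf 'B' → 'B'
    leaf 'Y' → 'Y'
    leaf 'Q' → 'Q'
  → '((E,S,L),B,Y,Q)'
  leaf 'P' → 'P'
  internal I1 with children ['M', 'D', 'H', 'A']
    leaf 'M' → 'M'
    leaf 'D' → 'D'
    leaf 'H' → 'H'
    leaf 'A' → 'A'
  → '(M,D,H,A)'
→ '(((E,S,L),B,Y,Q),P,(M,D,H,A))'
Final: (((E,S,L),B,Y,Q),P,(M,D,H,A));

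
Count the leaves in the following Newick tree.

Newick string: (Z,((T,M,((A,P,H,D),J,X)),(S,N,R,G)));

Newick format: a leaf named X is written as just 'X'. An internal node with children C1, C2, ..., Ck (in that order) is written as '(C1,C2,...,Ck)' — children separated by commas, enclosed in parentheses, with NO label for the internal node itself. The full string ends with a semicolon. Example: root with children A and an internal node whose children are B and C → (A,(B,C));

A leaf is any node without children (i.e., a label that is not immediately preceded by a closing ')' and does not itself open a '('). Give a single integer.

Answer: 13

Derivation:
Newick: (Z,((T,M,((A,P,H,D),J,X)),(S,N,R,G)));
Scan left-to-right; a leaf is any maximal label run not followed by '(':
  pos 1: leaf 'Z' → count = 1
  pos 5: leaf 'T' → count = 2
  pos 7: leaf 'M' → count = 3
  pos 11: leaf 'A' → count = 4
  pos 13: leaf 'P' → count = 5
  pos 15: leaf 'H' → count = 6
  pos 17: leaf 'D' → count = 7
  pos 20: leaf 'J' → count = 8
  pos 22: leaf 'X' → count = 9
  pos 27: leaf 'S' → count = 10
  pos 29: leaf 'N' → count = 11
  pos 31: leaf 'R' → count = 12
  pos 33: leaf 'G' → count = 13
Total leaves: 13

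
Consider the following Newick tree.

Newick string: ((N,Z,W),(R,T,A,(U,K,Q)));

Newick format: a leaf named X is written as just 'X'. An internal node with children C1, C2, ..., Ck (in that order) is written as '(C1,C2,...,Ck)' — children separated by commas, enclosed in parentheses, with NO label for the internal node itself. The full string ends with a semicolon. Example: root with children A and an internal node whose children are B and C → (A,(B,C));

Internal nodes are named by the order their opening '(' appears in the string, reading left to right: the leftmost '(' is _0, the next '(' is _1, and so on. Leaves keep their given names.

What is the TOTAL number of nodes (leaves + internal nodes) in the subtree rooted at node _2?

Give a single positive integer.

Newick: ((N,Z,W),(R,T,A,(U,K,Q)));
Locate _2: it is the '(' at position 9 (the 3rd '(' reading left to right).
Query: subtree rooted at _2
_2: subtree_size = 1 + 7
  R: subtree_size = 1 + 0
  T: subtree_size = 1 + 0
  A: subtree_size = 1 + 0
  _3: subtree_size = 1 + 3
    U: subtree_size = 1 + 0
    K: subtree_size = 1 + 0
    Q: subtree_size = 1 + 0
Total subtree size of _2: 8

Answer: 8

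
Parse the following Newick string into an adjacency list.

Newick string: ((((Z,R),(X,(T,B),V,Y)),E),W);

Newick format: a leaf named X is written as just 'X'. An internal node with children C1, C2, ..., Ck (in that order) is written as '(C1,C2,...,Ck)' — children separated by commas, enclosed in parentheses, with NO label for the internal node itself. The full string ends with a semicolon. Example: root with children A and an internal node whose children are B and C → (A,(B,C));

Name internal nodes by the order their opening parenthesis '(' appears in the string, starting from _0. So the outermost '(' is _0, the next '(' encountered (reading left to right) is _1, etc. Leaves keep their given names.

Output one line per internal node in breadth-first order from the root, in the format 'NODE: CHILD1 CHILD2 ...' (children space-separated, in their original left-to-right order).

Answer: _0: _1 W
_1: _2 E
_2: _3 _4
_3: Z R
_4: X _5 V Y
_5: T B

Derivation:
Input: ((((Z,R),(X,(T,B),V,Y)),E),W);
Scanning left-to-right, naming '(' by encounter order:
  pos 0: '(' -> open internal node _0 (depth 1)
  pos 1: '(' -> open internal node _1 (depth 2)
  pos 2: '(' -> open internal node _2 (depth 3)
  pos 3: '(' -> open internal node _3 (depth 4)
  pos 7: ')' -> close internal node _3 (now at depth 3)
  pos 9: '(' -> open internal node _4 (depth 4)
  pos 12: '(' -> open internal node _5 (depth 5)
  pos 16: ')' -> close internal node _5 (now at depth 4)
  pos 21: ')' -> close internal node _4 (now at depth 3)
  pos 22: ')' -> close internal node _2 (now at depth 2)
  pos 25: ')' -> close internal node _1 (now at depth 1)
  pos 28: ')' -> close internal node _0 (now at depth 0)
Total internal nodes: 6
BFS adjacency from root:
  _0: _1 W
  _1: _2 E
  _2: _3 _4
  _3: Z R
  _4: X _5 V Y
  _5: T B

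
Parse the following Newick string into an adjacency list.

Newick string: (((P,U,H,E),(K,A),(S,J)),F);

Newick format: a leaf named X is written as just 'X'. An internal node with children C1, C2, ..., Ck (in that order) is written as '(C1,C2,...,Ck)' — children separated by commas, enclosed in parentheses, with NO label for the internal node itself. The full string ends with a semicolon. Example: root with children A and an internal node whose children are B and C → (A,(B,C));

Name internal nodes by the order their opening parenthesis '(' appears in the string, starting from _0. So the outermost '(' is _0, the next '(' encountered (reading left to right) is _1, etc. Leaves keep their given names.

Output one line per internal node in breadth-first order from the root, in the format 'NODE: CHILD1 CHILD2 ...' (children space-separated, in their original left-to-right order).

Input: (((P,U,H,E),(K,A),(S,J)),F);
Scanning left-to-right, naming '(' by encounter order:
  pos 0: '(' -> open internal node _0 (depth 1)
  pos 1: '(' -> open internal node _1 (depth 2)
  pos 2: '(' -> open internal node _2 (depth 3)
  pos 10: ')' -> close internal node _2 (now at depth 2)
  pos 12: '(' -> open internal node _3 (depth 3)
  pos 16: ')' -> close internal node _3 (now at depth 2)
  pos 18: '(' -> open internal node _4 (depth 3)
  pos 22: ')' -> close internal node _4 (now at depth 2)
  pos 23: ')' -> close internal node _1 (now at depth 1)
  pos 26: ')' -> close internal node _0 (now at depth 0)
Total internal nodes: 5
BFS adjacency from root:
  _0: _1 F
  _1: _2 _3 _4
  _2: P U H E
  _3: K A
  _4: S J

Answer: _0: _1 F
_1: _2 _3 _4
_2: P U H E
_3: K A
_4: S J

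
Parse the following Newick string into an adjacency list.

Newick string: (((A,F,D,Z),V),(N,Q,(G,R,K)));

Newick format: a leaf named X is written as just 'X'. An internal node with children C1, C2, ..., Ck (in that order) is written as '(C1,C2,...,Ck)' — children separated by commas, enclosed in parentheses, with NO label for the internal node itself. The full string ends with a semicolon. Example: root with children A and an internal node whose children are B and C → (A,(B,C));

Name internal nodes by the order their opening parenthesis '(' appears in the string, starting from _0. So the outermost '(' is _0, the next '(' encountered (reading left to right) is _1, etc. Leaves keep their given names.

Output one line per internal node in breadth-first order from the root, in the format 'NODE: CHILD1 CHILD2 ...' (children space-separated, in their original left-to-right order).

Input: (((A,F,D,Z),V),(N,Q,(G,R,K)));
Scanning left-to-right, naming '(' by encounter order:
  pos 0: '(' -> open internal node _0 (depth 1)
  pos 1: '(' -> open internal node _1 (depth 2)
  pos 2: '(' -> open internal node _2 (depth 3)
  pos 10: ')' -> close internal node _2 (now at depth 2)
  pos 13: ')' -> close internal node _1 (now at depth 1)
  pos 15: '(' -> open internal node _3 (depth 2)
  pos 20: '(' -> open internal node _4 (depth 3)
  pos 26: ')' -> close internal node _4 (now at depth 2)
  pos 27: ')' -> close internal node _3 (now at depth 1)
  pos 28: ')' -> close internal node _0 (now at depth 0)
Total internal nodes: 5
BFS adjacency from root:
  _0: _1 _3
  _1: _2 V
  _3: N Q _4
  _2: A F D Z
  _4: G R K

Answer: _0: _1 _3
_1: _2 V
_3: N Q _4
_2: A F D Z
_4: G R K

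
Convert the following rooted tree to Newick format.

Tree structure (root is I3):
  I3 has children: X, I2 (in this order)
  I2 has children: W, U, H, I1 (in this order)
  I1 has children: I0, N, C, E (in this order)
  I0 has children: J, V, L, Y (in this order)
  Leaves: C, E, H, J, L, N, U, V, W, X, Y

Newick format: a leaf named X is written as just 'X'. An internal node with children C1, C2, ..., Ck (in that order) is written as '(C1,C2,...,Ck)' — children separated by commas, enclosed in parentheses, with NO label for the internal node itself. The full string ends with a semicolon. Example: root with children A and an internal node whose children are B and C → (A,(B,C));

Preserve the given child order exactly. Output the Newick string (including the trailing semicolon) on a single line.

Answer: (X,(W,U,H,((J,V,L,Y),N,C,E)));

Derivation:
internal I3 with children ['X', 'I2']
  leaf 'X' → 'X'
  internal I2 with children ['W', 'U', 'H', 'I1']
    leaf 'W' → 'W'
    leaf 'U' → 'U'
    leaf 'H' → 'H'
    internal I1 with children ['I0', 'N', 'C', 'E']
      internal I0 with children ['J', 'V', 'L', 'Y']
        leaf 'J' → 'J'
        leaf 'V' → 'V'
        leaf 'L' → 'L'
        leaf 'Y' → 'Y'
      → '(J,V,L,Y)'
      leaf 'N' → 'N'
      leaf 'C' → 'C'
      leaf 'E' → 'E'
    → '((J,V,L,Y),N,C,E)'
  → '(W,U,H,((J,V,L,Y),N,C,E))'
→ '(X,(W,U,H,((J,V,L,Y),N,C,E)))'
Final: (X,(W,U,H,((J,V,L,Y),N,C,E)));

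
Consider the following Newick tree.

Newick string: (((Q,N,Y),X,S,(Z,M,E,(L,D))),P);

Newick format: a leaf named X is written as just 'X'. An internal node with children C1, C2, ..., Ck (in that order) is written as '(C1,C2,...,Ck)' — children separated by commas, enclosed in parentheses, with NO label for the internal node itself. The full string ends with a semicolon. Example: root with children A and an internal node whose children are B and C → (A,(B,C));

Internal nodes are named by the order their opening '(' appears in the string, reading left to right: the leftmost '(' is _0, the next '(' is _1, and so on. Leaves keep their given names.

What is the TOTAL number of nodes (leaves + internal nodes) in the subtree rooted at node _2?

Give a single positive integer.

Answer: 4

Derivation:
Newick: (((Q,N,Y),X,S,(Z,M,E,(L,D))),P);
Locate _2: it is the '(' at position 2 (the 3rd '(' reading left to right).
Query: subtree rooted at _2
_2: subtree_size = 1 + 3
  Q: subtree_size = 1 + 0
  N: subtree_size = 1 + 0
  Y: subtree_size = 1 + 0
Total subtree size of _2: 4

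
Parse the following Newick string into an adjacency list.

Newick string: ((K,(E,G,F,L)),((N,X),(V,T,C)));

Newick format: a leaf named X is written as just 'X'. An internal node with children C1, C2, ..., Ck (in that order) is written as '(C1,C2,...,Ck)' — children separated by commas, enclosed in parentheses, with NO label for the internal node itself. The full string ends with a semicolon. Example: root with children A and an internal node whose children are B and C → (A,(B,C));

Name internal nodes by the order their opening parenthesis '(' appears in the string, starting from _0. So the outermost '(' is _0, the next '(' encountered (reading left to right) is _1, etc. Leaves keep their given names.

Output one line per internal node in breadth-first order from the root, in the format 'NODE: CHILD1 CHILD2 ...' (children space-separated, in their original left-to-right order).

Input: ((K,(E,G,F,L)),((N,X),(V,T,C)));
Scanning left-to-right, naming '(' by encounter order:
  pos 0: '(' -> open internal node _0 (depth 1)
  pos 1: '(' -> open internal node _1 (depth 2)
  pos 4: '(' -> open internal node _2 (depth 3)
  pos 12: ')' -> close internal node _2 (now at depth 2)
  pos 13: ')' -> close internal node _1 (now at depth 1)
  pos 15: '(' -> open internal node _3 (depth 2)
  pos 16: '(' -> open internal node _4 (depth 3)
  pos 20: ')' -> close internal node _4 (now at depth 2)
  pos 22: '(' -> open internal node _5 (depth 3)
  pos 28: ')' -> close internal node _5 (now at depth 2)
  pos 29: ')' -> close internal node _3 (now at depth 1)
  pos 30: ')' -> close internal node _0 (now at depth 0)
Total internal nodes: 6
BFS adjacency from root:
  _0: _1 _3
  _1: K _2
  _3: _4 _5
  _2: E G F L
  _4: N X
  _5: V T C

Answer: _0: _1 _3
_1: K _2
_3: _4 _5
_2: E G F L
_4: N X
_5: V T C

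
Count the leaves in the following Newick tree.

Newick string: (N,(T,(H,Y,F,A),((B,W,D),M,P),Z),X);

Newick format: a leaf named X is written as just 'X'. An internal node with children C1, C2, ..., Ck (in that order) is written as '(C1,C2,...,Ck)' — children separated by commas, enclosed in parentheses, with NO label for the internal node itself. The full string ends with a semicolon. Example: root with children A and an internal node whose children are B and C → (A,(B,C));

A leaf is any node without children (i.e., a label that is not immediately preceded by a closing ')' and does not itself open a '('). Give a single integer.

Answer: 13

Derivation:
Newick: (N,(T,(H,Y,F,A),((B,W,D),M,P),Z),X);
Scan left-to-right; a leaf is any maximal label run not followed by '(':
  pos 1: leaf 'N' → count = 1
  pos 4: leaf 'T' → count = 2
  pos 7: leaf 'H' → count = 3
  pos 9: leaf 'Y' → count = 4
  pos 11: leaf 'F' → count = 5
  pos 13: leaf 'A' → count = 6
  pos 18: leaf 'B' → count = 7
  pos 20: leaf 'W' → count = 8
  pos 22: leaf 'D' → count = 9
  pos 25: leaf 'M' → count = 10
  pos 27: leaf 'P' → count = 11
  pos 30: leaf 'Z' → count = 12
  pos 33: leaf 'X' → count = 13
Total leaves: 13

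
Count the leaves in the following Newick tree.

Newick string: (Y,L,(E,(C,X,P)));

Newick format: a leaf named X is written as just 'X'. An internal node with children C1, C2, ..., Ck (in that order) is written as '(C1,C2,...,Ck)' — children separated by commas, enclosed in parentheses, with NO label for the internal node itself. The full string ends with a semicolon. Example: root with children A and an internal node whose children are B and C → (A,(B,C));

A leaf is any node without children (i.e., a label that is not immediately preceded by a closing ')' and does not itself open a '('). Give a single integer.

Newick: (Y,L,(E,(C,X,P)));
Scan left-to-right; a leaf is any maximal label run not followed by '(':
  pos 1: leaf 'Y' → count = 1
  pos 3: leaf 'L' → count = 2
  pos 6: leaf 'E' → count = 3
  pos 9: leaf 'C' → count = 4
  pos 11: leaf 'X' → count = 5
  pos 13: leaf 'P' → count = 6
Total leaves: 6

Answer: 6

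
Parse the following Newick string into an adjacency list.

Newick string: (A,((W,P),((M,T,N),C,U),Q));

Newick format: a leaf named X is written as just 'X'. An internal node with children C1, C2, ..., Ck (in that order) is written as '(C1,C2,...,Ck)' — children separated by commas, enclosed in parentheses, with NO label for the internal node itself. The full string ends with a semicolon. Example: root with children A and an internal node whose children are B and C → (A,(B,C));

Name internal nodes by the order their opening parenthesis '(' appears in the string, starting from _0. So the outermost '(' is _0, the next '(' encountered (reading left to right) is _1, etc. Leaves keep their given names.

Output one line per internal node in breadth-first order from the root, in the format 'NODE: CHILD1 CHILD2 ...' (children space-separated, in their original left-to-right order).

Input: (A,((W,P),((M,T,N),C,U),Q));
Scanning left-to-right, naming '(' by encounter order:
  pos 0: '(' -> open internal node _0 (depth 1)
  pos 3: '(' -> open internal node _1 (depth 2)
  pos 4: '(' -> open internal node _2 (depth 3)
  pos 8: ')' -> close internal node _2 (now at depth 2)
  pos 10: '(' -> open internal node _3 (depth 3)
  pos 11: '(' -> open internal node _4 (depth 4)
  pos 17: ')' -> close internal node _4 (now at depth 3)
  pos 22: ')' -> close internal node _3 (now at depth 2)
  pos 25: ')' -> close internal node _1 (now at depth 1)
  pos 26: ')' -> close internal node _0 (now at depth 0)
Total internal nodes: 5
BFS adjacency from root:
  _0: A _1
  _1: _2 _3 Q
  _2: W P
  _3: _4 C U
  _4: M T N

Answer: _0: A _1
_1: _2 _3 Q
_2: W P
_3: _4 C U
_4: M T N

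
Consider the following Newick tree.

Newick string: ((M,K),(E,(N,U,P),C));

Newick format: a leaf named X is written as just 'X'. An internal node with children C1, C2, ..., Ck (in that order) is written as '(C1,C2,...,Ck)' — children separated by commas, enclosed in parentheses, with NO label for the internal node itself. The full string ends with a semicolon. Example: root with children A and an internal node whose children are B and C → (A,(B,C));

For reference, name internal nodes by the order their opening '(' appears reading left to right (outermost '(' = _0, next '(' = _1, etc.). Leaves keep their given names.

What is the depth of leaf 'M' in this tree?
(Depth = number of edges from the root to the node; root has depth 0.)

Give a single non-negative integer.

Newick: ((M,K),(E,(N,U,P),C));
Naming internals by '(' encounter order: outermost '(' = _0, next = _1, ...
Query node: M
Path from root: _0 -> _1 -> M
Depth of M: 2 (number of edges from root)

Answer: 2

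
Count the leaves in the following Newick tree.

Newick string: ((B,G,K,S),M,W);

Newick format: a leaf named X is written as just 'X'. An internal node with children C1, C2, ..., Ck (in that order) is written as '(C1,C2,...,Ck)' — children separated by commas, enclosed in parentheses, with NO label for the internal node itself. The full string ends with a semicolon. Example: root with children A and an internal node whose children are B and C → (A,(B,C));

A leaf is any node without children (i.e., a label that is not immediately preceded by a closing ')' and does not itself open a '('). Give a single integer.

Newick: ((B,G,K,S),M,W);
Scan left-to-right; a leaf is any maximal label run not followed by '(':
  pos 2: leaf 'B' → count = 1
  pos 4: leaf 'G' → count = 2
  pos 6: leaf 'K' → count = 3
  pos 8: leaf 'S' → count = 4
  pos 11: leaf 'M' → count = 5
  pos 13: leaf 'W' → count = 6
Total leaves: 6

Answer: 6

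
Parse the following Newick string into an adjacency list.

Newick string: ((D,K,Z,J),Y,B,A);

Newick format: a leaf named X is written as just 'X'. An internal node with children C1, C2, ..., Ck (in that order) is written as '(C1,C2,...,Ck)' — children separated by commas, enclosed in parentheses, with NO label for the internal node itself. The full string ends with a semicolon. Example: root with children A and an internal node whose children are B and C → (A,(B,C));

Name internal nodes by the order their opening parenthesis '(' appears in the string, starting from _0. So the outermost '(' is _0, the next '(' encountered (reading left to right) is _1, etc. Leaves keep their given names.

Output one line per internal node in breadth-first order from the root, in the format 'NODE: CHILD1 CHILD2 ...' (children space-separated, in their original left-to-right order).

Answer: _0: _1 Y B A
_1: D K Z J

Derivation:
Input: ((D,K,Z,J),Y,B,A);
Scanning left-to-right, naming '(' by encounter order:
  pos 0: '(' -> open internal node _0 (depth 1)
  pos 1: '(' -> open internal node _1 (depth 2)
  pos 9: ')' -> close internal node _1 (now at depth 1)
  pos 16: ')' -> close internal node _0 (now at depth 0)
Total internal nodes: 2
BFS adjacency from root:
  _0: _1 Y B A
  _1: D K Z J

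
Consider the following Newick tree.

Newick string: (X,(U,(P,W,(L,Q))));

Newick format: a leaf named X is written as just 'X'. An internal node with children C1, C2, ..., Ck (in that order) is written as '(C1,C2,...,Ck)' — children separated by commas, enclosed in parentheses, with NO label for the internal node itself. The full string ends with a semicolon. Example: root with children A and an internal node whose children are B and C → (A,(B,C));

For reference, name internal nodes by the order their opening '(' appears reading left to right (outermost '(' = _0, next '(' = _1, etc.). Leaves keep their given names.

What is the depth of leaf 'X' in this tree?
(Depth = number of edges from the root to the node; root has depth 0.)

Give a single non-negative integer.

Newick: (X,(U,(P,W,(L,Q))));
Naming internals by '(' encounter order: outermost '(' = _0, next = _1, ...
Query node: X
Path from root: _0 -> X
Depth of X: 1 (number of edges from root)

Answer: 1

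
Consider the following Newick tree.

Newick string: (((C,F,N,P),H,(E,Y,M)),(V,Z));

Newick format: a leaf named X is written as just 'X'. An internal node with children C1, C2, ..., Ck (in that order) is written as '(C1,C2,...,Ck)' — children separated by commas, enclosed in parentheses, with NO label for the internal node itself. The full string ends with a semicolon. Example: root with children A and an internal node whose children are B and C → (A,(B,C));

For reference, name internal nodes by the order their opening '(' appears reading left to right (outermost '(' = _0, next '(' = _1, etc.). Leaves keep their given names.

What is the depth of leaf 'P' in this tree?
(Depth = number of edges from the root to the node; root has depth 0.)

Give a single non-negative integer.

Newick: (((C,F,N,P),H,(E,Y,M)),(V,Z));
Naming internals by '(' encounter order: outermost '(' = _0, next = _1, ...
Query node: P
Path from root: _0 -> _1 -> _2 -> P
Depth of P: 3 (number of edges from root)

Answer: 3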